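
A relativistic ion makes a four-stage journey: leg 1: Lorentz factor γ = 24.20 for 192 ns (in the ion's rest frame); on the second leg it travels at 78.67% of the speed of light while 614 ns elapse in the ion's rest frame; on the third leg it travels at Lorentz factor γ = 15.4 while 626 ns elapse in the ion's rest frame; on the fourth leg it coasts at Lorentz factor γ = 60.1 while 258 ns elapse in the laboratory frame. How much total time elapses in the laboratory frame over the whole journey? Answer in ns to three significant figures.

Leg 1: γ = 24.20; Δt_1 = 24.20 × 192 = 4646 ns.
Leg 2: β = 0.7867; γ = 1/√(1 − 0.7867²) = 1/√0.3811 = 1.620; Δt_2 = 1.620 × 614 = 994.6 ns.
Leg 3: γ = 15.4; Δt_3 = 15.40 × 626 = 9640 ns.
Leg 4: 258 ns is already measured in the laboratory frame.
Total: 4646 + 994.6 + 9640 + 258.0 ns.

Δt = 1.55×10⁴ ns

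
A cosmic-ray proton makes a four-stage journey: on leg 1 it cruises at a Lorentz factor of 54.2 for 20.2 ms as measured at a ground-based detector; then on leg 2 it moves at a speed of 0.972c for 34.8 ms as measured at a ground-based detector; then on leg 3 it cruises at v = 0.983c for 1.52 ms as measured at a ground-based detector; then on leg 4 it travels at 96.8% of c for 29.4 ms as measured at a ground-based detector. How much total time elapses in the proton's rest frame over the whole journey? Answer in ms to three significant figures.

Leg 1: γ = 54.2; τ_1 = 20.2/54.20 = 0.3727 ms.
Leg 2: γ = 1/√(1 − 0.972²) = 1/√0.05522 = 4.256; τ_2 = 34.8/4.256 = 8.177 ms.
Leg 3: γ = 1/√(1 − 0.983²) = 1/√0.03371 = 5.446; τ_3 = 1.52/5.446 = 0.2791 ms.
Leg 4: β = 0.968; γ = 1/√(1 − 0.968²) = 1/√0.06298 = 3.985; τ_4 = 29.4/3.985 = 7.378 ms.
Total: 0.3727 + 8.177 + 0.2791 + 7.378 ms.

τ = 16.2 ms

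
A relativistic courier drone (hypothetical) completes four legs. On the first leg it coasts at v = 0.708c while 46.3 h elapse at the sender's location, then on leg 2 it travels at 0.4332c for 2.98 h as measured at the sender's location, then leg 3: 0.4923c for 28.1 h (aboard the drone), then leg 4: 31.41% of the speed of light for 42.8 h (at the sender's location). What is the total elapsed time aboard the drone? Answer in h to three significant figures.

Leg 1: γ = 1/√(1 − 0.708²) = 1/√0.4987 = 1.416; τ_1 = 46.3/1.416 = 32.70 h.
Leg 2: γ = 1/√(1 − 0.4332²) = 1/√0.8123 = 1.110; τ_2 = 2.98/1.110 = 2.686 h.
Leg 3: 28.1 h is already measured aboard the drone.
Leg 4: β = 0.3141; γ = 1/√(1 − 0.3141²) = 1/√0.9013 = 1.053; τ_4 = 42.8/1.053 = 40.63 h.
Total: 32.70 + 2.686 + 28.10 + 40.63 h.

τ = 104 h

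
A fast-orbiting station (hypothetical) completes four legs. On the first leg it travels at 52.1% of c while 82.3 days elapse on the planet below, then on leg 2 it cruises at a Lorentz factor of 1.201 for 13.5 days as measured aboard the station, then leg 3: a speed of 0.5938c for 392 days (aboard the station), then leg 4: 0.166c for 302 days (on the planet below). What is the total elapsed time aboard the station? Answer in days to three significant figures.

Leg 1: β = 0.521; γ = 1/√(1 − 0.521²) = 1/√0.7286 = 1.172; τ_1 = 82.3/1.172 = 70.25 days.
Leg 2: 13.5 days is already measured aboard the station.
Leg 3: 392 days is already measured aboard the station.
Leg 4: γ = 1/√(1 − 0.166²) = 1/√0.9724 = 1.014; τ_4 = 302/1.014 = 297.8 days.
Total: 70.25 + 13.50 + 392.0 + 297.8 days.

τ = 774 days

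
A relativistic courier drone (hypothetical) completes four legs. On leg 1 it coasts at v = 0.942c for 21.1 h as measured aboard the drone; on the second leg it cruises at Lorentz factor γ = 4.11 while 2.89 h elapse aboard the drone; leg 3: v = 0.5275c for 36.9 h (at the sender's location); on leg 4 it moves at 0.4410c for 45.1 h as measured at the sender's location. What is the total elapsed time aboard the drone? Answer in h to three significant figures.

τ = 95.8 h

Leg 1: 21.1 h is already measured aboard the drone.
Leg 2: 2.89 h is already measured aboard the drone.
Leg 3: γ = 1/√(1 − 0.5275²) = 1/√0.7217 = 1.177; τ_3 = 36.9/1.177 = 31.35 h.
Leg 4: γ = 1/√(1 − 0.4410²) = 1/√0.8055 = 1.114; τ_4 = 45.1/1.114 = 40.48 h.
Total: 21.10 + 2.890 + 31.35 + 40.48 h.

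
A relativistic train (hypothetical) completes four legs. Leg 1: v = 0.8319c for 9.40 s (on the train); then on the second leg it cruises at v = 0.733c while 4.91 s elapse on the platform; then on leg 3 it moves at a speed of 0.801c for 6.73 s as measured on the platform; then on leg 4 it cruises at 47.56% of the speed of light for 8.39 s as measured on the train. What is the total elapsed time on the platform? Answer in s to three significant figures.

Leg 1: γ = 1/√(1 − 0.8319²) = 1/√0.3079 = 1.802; Δt_1 = 1.802 × 9.40 = 16.94 s.
Leg 2: 4.91 s is already measured on the platform.
Leg 3: 6.73 s is already measured on the platform.
Leg 4: β = 0.4756; γ = 1/√(1 − 0.4756²) = 1/√0.7738 = 1.137; Δt_4 = 1.137 × 8.39 = 9.538 s.
Total: 16.94 + 4.910 + 6.730 + 9.538 s.

Δt = 38.1 s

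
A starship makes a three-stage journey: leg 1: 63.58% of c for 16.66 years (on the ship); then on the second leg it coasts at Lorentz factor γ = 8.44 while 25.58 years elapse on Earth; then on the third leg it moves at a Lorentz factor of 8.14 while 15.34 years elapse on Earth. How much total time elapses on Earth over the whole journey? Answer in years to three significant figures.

Δt = 62.5 years

Leg 1: β = 0.6358; γ = 1/√(1 − 0.6358²) = 1/√0.5958 = 1.296; Δt_1 = 1.296 × 16.66 = 21.58 years.
Leg 2: 25.58 years is already measured on Earth.
Leg 3: 15.34 years is already measured on Earth.
Total: 21.58 + 25.58 + 15.34 years.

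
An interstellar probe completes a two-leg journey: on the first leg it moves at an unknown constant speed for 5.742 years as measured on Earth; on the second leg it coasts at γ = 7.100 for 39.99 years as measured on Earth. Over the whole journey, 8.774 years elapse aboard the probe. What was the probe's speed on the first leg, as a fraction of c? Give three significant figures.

β = 0.837

Leg 1: speed unknown; τ_1 = 5.742/γ_1.
Leg 2: γ = 7.100; τ_2 = 39.99/7.100 = 5.632 years.
Total proper time: τ_1 + 5.632 = 8.774, so τ_1 = 8.774 − 5.632 = 3.142 years.
γ_1 = 5.742/3.142 = 1.828; β = √(1 − 1/γ²) = √0.7007.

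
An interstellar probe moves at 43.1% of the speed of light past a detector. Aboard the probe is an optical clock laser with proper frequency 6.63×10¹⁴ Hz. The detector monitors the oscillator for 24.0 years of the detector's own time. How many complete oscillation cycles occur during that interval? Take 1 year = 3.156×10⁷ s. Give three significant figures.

β = 0.431; γ = 1/√(1 − 0.431²) = 1/√0.8142 = 1.108
During 24.0 years of lab time, the oscillator's proper time advances by τ = Δt/γ = 24.0/1.108 = 21.66 years = 6.835×10⁸ s.
N = f × τ = 6.63×10¹⁴ × 6.835×10⁸ = 4.531×10²³.

N = 4.53×10²³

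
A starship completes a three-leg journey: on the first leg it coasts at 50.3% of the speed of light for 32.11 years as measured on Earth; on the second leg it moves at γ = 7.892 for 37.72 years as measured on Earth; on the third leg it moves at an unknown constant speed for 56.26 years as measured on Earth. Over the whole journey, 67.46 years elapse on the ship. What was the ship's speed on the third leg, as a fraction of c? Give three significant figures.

β = 0.784

Leg 1: β = 0.503; γ = 1/√(1 − 0.503²) = 1/√0.7470 = 1.157; τ_1 = 32.11/1.157 = 27.75 years.
Leg 2: γ = 7.892; τ_2 = 37.72/7.892 = 4.780 years.
Leg 3: speed unknown; τ_3 = 56.26/γ_3.
Total proper time: 27.75 + 4.780 + τ_3 = 67.46, so τ_3 = 67.46 − 32.53 = 34.93 years.
γ_3 = 56.26/34.93 = 1.611; β = √(1 − 1/γ²) = √0.6146.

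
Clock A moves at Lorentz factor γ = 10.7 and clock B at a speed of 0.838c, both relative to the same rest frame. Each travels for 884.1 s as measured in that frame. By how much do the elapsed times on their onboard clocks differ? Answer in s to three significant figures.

A: γ = 10.7; τ_A = 884.1/10.70 = 82.63 s.
B: γ = 1/√(1 − 0.838²) = 1/√0.2978 = 1.833; τ_B = 884.1/1.833 = 482.4 s.

|τ_A − τ_B| = 400 s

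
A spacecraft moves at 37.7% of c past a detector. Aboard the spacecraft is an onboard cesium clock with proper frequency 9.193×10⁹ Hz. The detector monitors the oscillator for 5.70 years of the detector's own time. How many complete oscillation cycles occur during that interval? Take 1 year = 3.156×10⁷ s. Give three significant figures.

β = 0.377; γ = 1/√(1 − 0.377²) = 1/√0.8579 = 1.080
During 5.70 years of lab time, the oscillator's proper time advances by τ = Δt/γ = 5.70/1.080 = 5.279 years = 1.666×10⁸ s.
N = f × τ = 9.193×10⁹ × 1.666×10⁸ = 1.532×10¹⁸.

N = 1.53×10¹⁸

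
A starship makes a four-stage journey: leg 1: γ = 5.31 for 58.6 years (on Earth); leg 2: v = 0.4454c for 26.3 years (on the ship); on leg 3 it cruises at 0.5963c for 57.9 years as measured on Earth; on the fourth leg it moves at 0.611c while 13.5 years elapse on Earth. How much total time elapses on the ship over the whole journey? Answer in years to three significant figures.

Leg 1: γ = 5.31; τ_1 = 58.6/5.310 = 11.04 years.
Leg 2: 26.3 years is already measured on the ship.
Leg 3: γ = 1/√(1 − 0.5963²) = 1/√0.6444 = 1.246; τ_3 = 57.9/1.246 = 46.48 years.
Leg 4: γ = 1/√(1 − 0.611²) = 1/√0.6267 = 1.263; τ_4 = 13.5/1.263 = 10.69 years.
Total: 11.04 + 26.30 + 46.48 + 10.69 years.

τ = 94.5 years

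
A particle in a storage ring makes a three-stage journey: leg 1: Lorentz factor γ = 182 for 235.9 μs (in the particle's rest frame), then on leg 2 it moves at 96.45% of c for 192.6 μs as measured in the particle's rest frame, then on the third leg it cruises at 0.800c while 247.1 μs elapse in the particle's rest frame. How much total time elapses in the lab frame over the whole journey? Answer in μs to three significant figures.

Leg 1: γ = 182; Δt_1 = 182.0 × 235.9 = 4.293×10⁴ μs.
Leg 2: β = 0.9645; γ = 1/√(1 − 0.9645²) = 1/√0.06974 = 3.787; Δt_2 = 3.787 × 192.6 = 729.3 μs.
Leg 3: γ = 1/√(1 − 0.800²) = 5/3 ≈ 1.667; Δt_3 = 1.667 × 247.1 = 411.8 μs.
Total: 4.293×10⁴ + 729.3 + 411.8 μs.

Δt = 4.41×10⁴ μs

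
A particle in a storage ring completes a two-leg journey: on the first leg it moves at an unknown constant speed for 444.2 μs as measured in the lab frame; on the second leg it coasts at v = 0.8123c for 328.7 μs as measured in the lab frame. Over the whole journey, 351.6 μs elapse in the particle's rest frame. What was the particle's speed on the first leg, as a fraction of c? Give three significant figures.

Leg 1: speed unknown; τ_1 = 444.2/γ_1.
Leg 2: γ = 1/√(1 − 0.8123²) = 1/√0.3402 = 1.715; τ_2 = 328.7/1.715 = 191.7 μs.
Total proper time: τ_1 + 191.7 = 351.6, so τ_1 = 351.6 − 191.7 = 159.9 μs.
γ_1 = 444.2/159.9 = 2.778; β = √(1 − 1/γ²) = √0.8704.

β = 0.933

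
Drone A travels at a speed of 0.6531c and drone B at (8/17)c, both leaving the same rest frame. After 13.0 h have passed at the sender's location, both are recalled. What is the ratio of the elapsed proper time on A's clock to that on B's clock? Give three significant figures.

A: γ = 1/√(1 − 0.6531²) = 1/√0.5735 = 1.321. B: γ = 1/√(1 − (8/17)²) = 17/15 ≈ 1.133.
τ_A/τ_B = γ_B/γ_A = 1.133/1.321 = 0.8582, so τ_A/τ_B = 0.8582.

τ_A/τ_B = 0.858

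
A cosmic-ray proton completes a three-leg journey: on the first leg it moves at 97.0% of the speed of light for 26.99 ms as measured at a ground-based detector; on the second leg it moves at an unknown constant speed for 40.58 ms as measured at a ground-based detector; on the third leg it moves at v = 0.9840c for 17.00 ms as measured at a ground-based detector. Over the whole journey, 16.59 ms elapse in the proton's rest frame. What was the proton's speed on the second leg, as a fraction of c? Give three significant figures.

β = 0.985

Leg 1: β = 0.970; γ = 1/√(1 − 0.970²) = 1/√0.05910 = 4.113; τ_1 = 26.99/4.113 = 6.561 ms.
Leg 2: speed unknown; τ_2 = 40.58/γ_2.
Leg 3: γ = 1/√(1 − 0.9840²) = 1/√0.03174 = 5.613; τ_3 = 17.00/5.613 = 3.029 ms.
Total proper time: 6.561 + τ_2 + 3.029 = 16.59, so τ_2 = 16.59 − 9.590 = 7.000 ms.
γ_2 = 40.58/7.000 = 5.797; β = √(1 − 1/γ²) = √0.9702.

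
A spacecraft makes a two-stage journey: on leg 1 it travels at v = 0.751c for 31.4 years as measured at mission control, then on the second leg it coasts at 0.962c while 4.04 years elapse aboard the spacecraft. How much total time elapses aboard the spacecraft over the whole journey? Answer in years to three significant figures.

τ = 24.8 years

Leg 1: γ = 1/√(1 − 0.751²) = 1/√0.4360 = 1.514; τ_1 = 31.4/1.514 = 20.73 years.
Leg 2: 4.04 years is already measured aboard the spacecraft.
Total: 20.73 + 4.040 years.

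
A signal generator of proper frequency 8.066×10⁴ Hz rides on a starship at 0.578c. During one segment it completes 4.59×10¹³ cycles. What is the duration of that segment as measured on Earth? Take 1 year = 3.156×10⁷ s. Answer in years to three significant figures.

γ = 1/√(1 − 0.578²) = 1/√0.6659 = 1.225
Proper time for N cycles: τ = N/f = 4.59×10¹³/(8.066×10⁴) = 5.691×10⁸ s = 18.03 years.
Lab-frame duration Δt = γτ = 1.225 × 18.03 = 22.10 years.

Δt = 22.1 years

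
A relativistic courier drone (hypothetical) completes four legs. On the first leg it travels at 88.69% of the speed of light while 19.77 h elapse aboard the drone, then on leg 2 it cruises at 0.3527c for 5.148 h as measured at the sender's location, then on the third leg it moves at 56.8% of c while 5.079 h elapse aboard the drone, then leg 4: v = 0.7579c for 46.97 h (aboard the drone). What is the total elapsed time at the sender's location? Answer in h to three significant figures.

Leg 1: β = 0.8869; γ = 1/√(1 − 0.8869²) = 1/√0.2134 = 2.165; Δt_1 = 2.165 × 19.77 = 42.80 h.
Leg 2: 5.148 h is already measured at the sender's location.
Leg 3: β = 0.568; γ = 1/√(1 − 0.568²) = 1/√0.6774 = 1.215; Δt_3 = 1.215 × 5.079 = 6.171 h.
Leg 4: γ = 1/√(1 − 0.7579²) = 1/√0.4256 = 1.533; Δt_4 = 1.533 × 46.97 = 72.00 h.
Total: 42.80 + 5.148 + 6.171 + 72.00 h.

Δt = 126 h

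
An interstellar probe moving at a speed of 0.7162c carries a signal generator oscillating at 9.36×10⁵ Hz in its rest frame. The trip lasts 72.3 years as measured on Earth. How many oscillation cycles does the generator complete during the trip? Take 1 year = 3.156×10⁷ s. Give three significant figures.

N = 1.49×10¹⁵

γ = 1/√(1 − 0.7162²) = 1/√0.4871 = 1.433
The oscillator's own cycle count is N = f × τ where τ is the proper time aboard the probe. τ = Δt/γ = 72.3/1.433 = 50.46 years = 1.592×10⁹ s.
N = 9.36×10⁵ × 1.592×10⁹ = 1.491×10¹⁵.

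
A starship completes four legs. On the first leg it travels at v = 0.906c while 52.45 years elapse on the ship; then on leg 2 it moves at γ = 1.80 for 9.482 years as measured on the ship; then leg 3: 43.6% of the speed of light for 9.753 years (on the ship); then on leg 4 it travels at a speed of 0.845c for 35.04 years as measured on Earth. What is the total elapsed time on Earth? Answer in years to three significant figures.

Leg 1: γ = 1/√(1 − 0.906²) = 1/√0.1792 = 2.363; Δt_1 = 2.363 × 52.45 = 123.9 years.
Leg 2: γ = 1.80; Δt_2 = 1.800 × 9.482 = 17.07 years.
Leg 3: β = 0.436; γ = 1/√(1 − 0.436²) = 1/√0.8099 = 1.111; Δt_3 = 1.111 × 9.753 = 10.84 years.
Leg 4: 35.04 years is already measured on Earth.
Total: 123.9 + 17.07 + 10.84 + 35.04 years.

Δt = 187 years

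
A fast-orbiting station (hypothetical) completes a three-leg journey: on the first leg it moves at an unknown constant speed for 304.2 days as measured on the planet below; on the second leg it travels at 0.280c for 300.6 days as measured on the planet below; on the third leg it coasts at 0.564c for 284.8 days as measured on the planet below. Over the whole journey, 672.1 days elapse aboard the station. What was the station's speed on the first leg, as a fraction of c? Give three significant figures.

Leg 1: speed unknown; τ_1 = 304.2/γ_1.
Leg 2: γ = 1/√(1 − 0.280²) = 25/24 ≈ 1.042; τ_2 = 300.6/1.042 = 288.6 days.
Leg 3: γ = 1/√(1 − 0.564²) = 1/√0.6819 = 1.211; τ_3 = 284.8/1.211 = 235.2 days.
Total proper time: τ_1 + 288.6 + 235.2 = 672.1, so τ_1 = 672.1 − 523.8 = 148.3 days.
γ_1 = 304.2/148.3 = 2.051; β = √(1 − 1/γ²) = √0.7622.

β = 0.873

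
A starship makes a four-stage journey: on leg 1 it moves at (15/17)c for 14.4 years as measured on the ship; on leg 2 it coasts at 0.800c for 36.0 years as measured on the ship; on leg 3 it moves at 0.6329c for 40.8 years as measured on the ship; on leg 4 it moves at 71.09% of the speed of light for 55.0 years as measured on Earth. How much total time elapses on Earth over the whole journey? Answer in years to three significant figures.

Δt = 198 years

Leg 1: γ = 1/√(1 − (15/17)²) = 17/8 = 2.125; Δt_1 = 2.125 × 14.4 = 30.60 years.
Leg 2: γ = 1/√(1 − 0.800²) = 5/3 ≈ 1.667; Δt_2 = 1.667 × 36.0 = 60.00 years.
Leg 3: γ = 1/√(1 − 0.6329²) = 1/√0.5994 = 1.292; Δt_3 = 1.292 × 40.8 = 52.70 years.
Leg 4: 55.0 years is already measured on Earth.
Total: 30.60 + 60.00 + 52.70 + 55.00 years.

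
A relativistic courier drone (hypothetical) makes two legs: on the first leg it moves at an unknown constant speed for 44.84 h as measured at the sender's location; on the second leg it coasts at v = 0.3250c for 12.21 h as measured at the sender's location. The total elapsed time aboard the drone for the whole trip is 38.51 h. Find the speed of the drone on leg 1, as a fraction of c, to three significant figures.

β = 0.799

Leg 1: speed unknown; τ_1 = 44.84/γ_1.
Leg 2: γ = 1/√(1 − 0.3250²) = 1/√0.8944 = 1.057; τ_2 = 12.21/1.057 = 11.55 h.
Total proper time: τ_1 + 11.55 = 38.51, so τ_1 = 38.51 − 11.55 = 26.96 h.
γ_1 = 44.84/26.96 = 1.663; β = √(1 − 1/γ²) = √0.6384.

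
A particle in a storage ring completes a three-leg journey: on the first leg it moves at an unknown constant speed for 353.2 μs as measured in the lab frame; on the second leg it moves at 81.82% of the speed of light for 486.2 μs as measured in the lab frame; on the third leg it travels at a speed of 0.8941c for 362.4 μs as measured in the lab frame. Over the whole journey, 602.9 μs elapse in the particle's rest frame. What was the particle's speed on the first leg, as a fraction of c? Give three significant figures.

Leg 1: speed unknown; τ_1 = 353.2/γ_1.
Leg 2: β = 0.8182; γ = 1/√(1 − 0.8182²) = 1/√0.3305 = 1.739; τ_2 = 486.2/1.739 = 279.5 μs.
Leg 3: γ = 1/√(1 − 0.8941²) = 1/√0.2006 = 2.233; τ_3 = 362.4/2.233 = 162.3 μs.
Total proper time: τ_1 + 279.5 + 162.3 = 602.9, so τ_1 = 602.9 − 441.8 = 161.1 μs.
γ_1 = 353.2/161.1 = 2.193; β = √(1 − 1/γ²) = √0.7921.

β = 0.890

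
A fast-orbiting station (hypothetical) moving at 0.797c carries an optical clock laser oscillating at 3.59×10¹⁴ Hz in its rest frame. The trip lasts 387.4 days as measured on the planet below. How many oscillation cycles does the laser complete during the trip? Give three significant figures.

γ = 1/√(1 − 0.797²) = 1/√0.3648 = 1.656
The oscillator's own cycle count is N = f × τ where τ is the proper time aboard the station. τ = Δt/γ = 387.4/1.656 = 234.0 days = 2.022×10⁷ s.
N = 3.59×10¹⁴ × 2.022×10⁷ = 7.258×10²¹.

N = 7.26×10²¹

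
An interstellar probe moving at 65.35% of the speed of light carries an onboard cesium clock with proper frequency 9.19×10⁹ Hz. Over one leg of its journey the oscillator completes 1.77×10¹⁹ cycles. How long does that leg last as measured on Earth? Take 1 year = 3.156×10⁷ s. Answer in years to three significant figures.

Δt = 80.6 years

β = 0.6535; γ = 1/√(1 − 0.6535²) = 1/√0.5729 = 1.321
Proper time for N cycles: τ = N/f = 1.77×10¹⁹/(9.19×10⁹) = 1.926×10⁹ s = 61.03 years.
Lab-frame duration Δt = γτ = 1.321 × 61.03 = 80.62 years.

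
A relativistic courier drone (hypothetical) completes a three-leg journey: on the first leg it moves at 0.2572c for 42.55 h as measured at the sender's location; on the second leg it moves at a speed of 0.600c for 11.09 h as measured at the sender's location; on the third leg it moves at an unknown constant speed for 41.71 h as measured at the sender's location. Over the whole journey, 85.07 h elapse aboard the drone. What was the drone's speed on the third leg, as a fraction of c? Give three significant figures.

β = 0.541

Leg 1: γ = 1/√(1 − 0.2572²) = 1/√0.9338 = 1.035; τ_1 = 42.55/1.035 = 41.12 h.
Leg 2: γ = 1/√(1 − 0.600²) = 1/√0.6400 = 1.250; τ_2 = 11.09/1.250 = 8.872 h.
Leg 3: speed unknown; τ_3 = 41.71/γ_3.
Total proper time: 41.12 + 8.872 + τ_3 = 85.07, so τ_3 = 85.07 − 49.99 = 35.08 h.
γ_3 = 41.71/35.08 = 1.189; β = √(1 − 1/γ²) = √0.2927.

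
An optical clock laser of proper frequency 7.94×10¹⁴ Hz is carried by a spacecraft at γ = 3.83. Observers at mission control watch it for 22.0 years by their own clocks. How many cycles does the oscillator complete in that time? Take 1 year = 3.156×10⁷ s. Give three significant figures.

N = 1.44×10²³

γ = 3.83
During 22.0 years of lab time, the oscillator's proper time advances by τ = Δt/γ = 22.0/3.830 = 5.744 years = 1.813×10⁸ s.
N = f × τ = 7.94×10¹⁴ × 1.813×10⁸ = 1.439×10²³.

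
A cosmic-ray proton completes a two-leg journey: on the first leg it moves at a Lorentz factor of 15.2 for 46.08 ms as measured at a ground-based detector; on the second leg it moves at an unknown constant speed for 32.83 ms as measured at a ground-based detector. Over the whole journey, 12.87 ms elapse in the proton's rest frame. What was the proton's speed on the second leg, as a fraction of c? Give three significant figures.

β = 0.954

Leg 1: γ = 15.2; τ_1 = 46.08/15.20 = 3.032 ms.
Leg 2: speed unknown; τ_2 = 32.83/γ_2.
Total proper time: 3.032 + τ_2 = 12.87, so τ_2 = 12.87 − 3.032 = 9.838 ms.
γ_2 = 32.83/9.838 = 3.337; β = √(1 − 1/γ²) = √0.9102.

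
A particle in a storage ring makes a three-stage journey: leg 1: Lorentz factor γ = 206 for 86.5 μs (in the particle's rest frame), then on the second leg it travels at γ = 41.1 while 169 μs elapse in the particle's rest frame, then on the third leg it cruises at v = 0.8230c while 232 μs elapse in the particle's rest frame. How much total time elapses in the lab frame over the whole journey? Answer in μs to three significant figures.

Δt = 2.52×10⁴ μs

Leg 1: γ = 206; Δt_1 = 206.0 × 86.5 = 1.782×10⁴ μs.
Leg 2: γ = 41.1; Δt_2 = 41.10 × 169 = 6946 μs.
Leg 3: γ = 1/√(1 − 0.8230²) = 1/√0.3227 = 1.760; Δt_3 = 1.760 × 232 = 408.4 μs.
Total: 1.782×10⁴ + 6946 + 408.4 μs.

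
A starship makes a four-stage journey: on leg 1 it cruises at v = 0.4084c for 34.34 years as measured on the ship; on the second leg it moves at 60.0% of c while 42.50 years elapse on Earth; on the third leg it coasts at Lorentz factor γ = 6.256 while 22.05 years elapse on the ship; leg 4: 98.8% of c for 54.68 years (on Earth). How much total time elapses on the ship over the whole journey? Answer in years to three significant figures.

τ = 98.8 years

Leg 1: 34.34 years is already measured on the ship.
Leg 2: β = 0.600; γ = 1/√(1 − 0.600²) = 1/√0.6400 = 1.250; τ_2 = 42.50/1.250 = 34.00 years.
Leg 3: 22.05 years is already measured on the ship.
Leg 4: β = 0.988; γ = 1/√(1 − 0.988²) = 1/√0.02386 = 6.474; τ_4 = 54.68/6.474 = 8.446 years.
Total: 34.34 + 34.00 + 22.05 + 8.446 years.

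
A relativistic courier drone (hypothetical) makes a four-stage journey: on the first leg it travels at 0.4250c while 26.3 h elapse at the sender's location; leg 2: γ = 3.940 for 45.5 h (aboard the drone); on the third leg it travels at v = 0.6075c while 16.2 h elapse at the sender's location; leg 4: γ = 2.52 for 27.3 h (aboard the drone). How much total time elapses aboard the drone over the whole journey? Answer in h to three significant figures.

τ = 109 h

Leg 1: γ = 1/√(1 − 0.4250²) = 1/√0.8194 = 1.105; τ_1 = 26.3/1.105 = 23.81 h.
Leg 2: 45.5 h is already measured aboard the drone.
Leg 3: γ = 1/√(1 − 0.6075²) = 1/√0.6309 = 1.259; τ_3 = 16.2/1.259 = 12.87 h.
Leg 4: 27.3 h is already measured aboard the drone.
Total: 23.81 + 45.50 + 12.87 + 27.30 h.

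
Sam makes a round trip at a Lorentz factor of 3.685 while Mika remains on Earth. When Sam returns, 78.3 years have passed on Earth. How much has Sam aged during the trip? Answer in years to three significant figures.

τ = 21.2 years

γ = 3.685
Sam's clock measures proper time along the trip: τ = Δt/γ = 78.3/3.685 years.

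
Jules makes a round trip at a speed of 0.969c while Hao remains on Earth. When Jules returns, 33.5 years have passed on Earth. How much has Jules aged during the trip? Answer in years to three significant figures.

τ = 8.28 years

γ = 1/√(1 − 0.969²) = 1/√0.06104 = 4.048
Jules's clock measures proper time along the trip: τ = Δt/γ = 33.5/4.048 years.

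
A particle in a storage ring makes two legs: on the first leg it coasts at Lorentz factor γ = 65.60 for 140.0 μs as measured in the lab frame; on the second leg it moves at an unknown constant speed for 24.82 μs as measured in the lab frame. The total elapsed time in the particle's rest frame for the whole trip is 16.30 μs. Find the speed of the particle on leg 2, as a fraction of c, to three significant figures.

β = 0.821

Leg 1: γ = 65.60; τ_1 = 140.0/65.60 = 2.134 μs.
Leg 2: speed unknown; τ_2 = 24.82/γ_2.
Total proper time: 2.134 + τ_2 = 16.30, so τ_2 = 16.30 − 2.134 = 14.17 μs.
γ_2 = 24.82/14.17 = 1.752; β = √(1 − 1/γ²) = √0.6743.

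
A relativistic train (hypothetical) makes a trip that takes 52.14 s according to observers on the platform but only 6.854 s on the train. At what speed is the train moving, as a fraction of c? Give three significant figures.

The proper time is measured on the train (both events occur at the train's location); Δt is measured on the platform. γ = Δt/τ = 52.14/6.854 = 7.607.
β = √(1 − 1/γ²) = √(1 − 0.01728) = √0.9827

β = 0.991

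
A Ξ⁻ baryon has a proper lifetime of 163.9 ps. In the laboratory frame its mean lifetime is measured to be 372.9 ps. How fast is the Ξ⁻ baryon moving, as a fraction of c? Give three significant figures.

γ = Δt/τ₀ = 372.9/163.9 = 2.275
β = √(1 − 1/γ²) = √(1 − 0.1932) = √0.8068

v = 0.898c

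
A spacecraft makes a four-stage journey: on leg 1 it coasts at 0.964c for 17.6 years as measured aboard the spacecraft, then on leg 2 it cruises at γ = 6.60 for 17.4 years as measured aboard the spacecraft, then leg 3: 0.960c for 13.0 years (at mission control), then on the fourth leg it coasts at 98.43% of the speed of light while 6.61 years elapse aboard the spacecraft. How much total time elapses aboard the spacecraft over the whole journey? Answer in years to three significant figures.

τ = 45.2 years

Leg 1: 17.6 years is already measured aboard the spacecraft.
Leg 2: 17.4 years is already measured aboard the spacecraft.
Leg 3: γ = 1/√(1 − 0.960²) = 25/7 ≈ 3.571; τ_3 = 13.0/3.571 = 3.640 years.
Leg 4: 6.61 years is already measured aboard the spacecraft.
Total: 17.60 + 17.40 + 3.640 + 6.610 years.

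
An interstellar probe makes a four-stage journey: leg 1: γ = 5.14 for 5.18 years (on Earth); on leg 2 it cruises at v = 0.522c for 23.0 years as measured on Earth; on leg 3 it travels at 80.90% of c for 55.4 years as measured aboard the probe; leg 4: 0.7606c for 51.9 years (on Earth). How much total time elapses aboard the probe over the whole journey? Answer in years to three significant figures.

Leg 1: γ = 5.14; τ_1 = 5.18/5.140 = 1.008 years.
Leg 2: γ = 1/√(1 − 0.522²) = 1/√0.7275 = 1.172; τ_2 = 23.0/1.172 = 19.62 years.
Leg 3: 55.4 years is already measured aboard the probe.
Leg 4: γ = 1/√(1 − 0.7606²) = 1/√0.4215 = 1.540; τ_4 = 51.9/1.540 = 33.69 years.
Total: 1.008 + 19.62 + 55.40 + 33.69 years.

τ = 110 years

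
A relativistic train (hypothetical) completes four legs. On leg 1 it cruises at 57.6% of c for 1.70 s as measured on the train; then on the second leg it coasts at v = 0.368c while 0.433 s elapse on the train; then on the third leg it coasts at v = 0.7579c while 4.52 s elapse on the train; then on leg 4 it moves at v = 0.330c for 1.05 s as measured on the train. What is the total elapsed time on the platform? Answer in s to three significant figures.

Δt = 10.6 s

Leg 1: β = 0.576; γ = 1/√(1 − 0.576²) = 1/√0.6682 = 1.223; Δt_1 = 1.223 × 1.70 = 2.080 s.
Leg 2: γ = 1/√(1 − 0.368²) = 1/√0.8646 = 1.075; Δt_2 = 1.075 × 0.433 = 0.4657 s.
Leg 3: γ = 1/√(1 − 0.7579²) = 1/√0.4256 = 1.533; Δt_3 = 1.533 × 4.52 = 6.929 s.
Leg 4: γ = 1/√(1 − 0.330²) = 1/√0.8911 = 1.059; Δt_4 = 1.059 × 1.05 = 1.112 s.
Total: 2.080 + 0.4657 + 6.929 + 1.112 s.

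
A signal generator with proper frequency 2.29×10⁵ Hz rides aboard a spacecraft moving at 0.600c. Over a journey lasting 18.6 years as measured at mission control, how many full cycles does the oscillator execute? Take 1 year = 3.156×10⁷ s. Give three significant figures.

N = 1.08×10¹⁴

γ = 1/√(1 − 0.600²) = 5/4 = 1.250
The oscillator's own cycle count is N = f × τ where τ is the proper time aboard the spacecraft. τ = Δt/γ = 18.6/1.250 = 14.88 years = 4.696×10⁸ s.
N = 2.29×10⁵ × 4.696×10⁸ = 1.075×10¹⁴.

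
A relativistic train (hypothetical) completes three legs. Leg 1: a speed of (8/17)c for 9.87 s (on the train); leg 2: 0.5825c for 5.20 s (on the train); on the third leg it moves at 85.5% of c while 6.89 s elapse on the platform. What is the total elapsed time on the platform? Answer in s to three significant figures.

Δt = 24.5 s

Leg 1: γ = 1/√(1 − (8/17)²) = 17/15 ≈ 1.133; Δt_1 = 1.133 × 9.87 = 11.19 s.
Leg 2: γ = 1/√(1 − 0.5825²) = 1/√0.6607 = 1.230; Δt_2 = 1.230 × 5.20 = 6.397 s.
Leg 3: 6.89 s is already measured on the platform.
Total: 11.19 + 6.397 + 6.890 s.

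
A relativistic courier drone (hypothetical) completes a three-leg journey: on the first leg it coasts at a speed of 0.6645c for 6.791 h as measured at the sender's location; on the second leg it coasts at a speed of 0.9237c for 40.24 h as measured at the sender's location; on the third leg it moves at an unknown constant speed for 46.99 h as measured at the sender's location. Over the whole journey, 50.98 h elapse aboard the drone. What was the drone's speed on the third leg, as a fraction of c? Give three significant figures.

Leg 1: γ = 1/√(1 − 0.6645²) = 1/√0.5584 = 1.338; τ_1 = 6.791/1.338 = 5.075 h.
Leg 2: γ = 1/√(1 − 0.9237²) = 1/√0.1468 = 2.610; τ_2 = 40.24/2.610 = 15.42 h.
Leg 3: speed unknown; τ_3 = 46.99/γ_3.
Total proper time: 5.075 + 15.42 + τ_3 = 50.98, so τ_3 = 50.98 − 20.49 = 30.49 h.
γ_3 = 46.99/30.49 = 1.541; β = √(1 − 1/γ²) = √0.5790.

β = 0.761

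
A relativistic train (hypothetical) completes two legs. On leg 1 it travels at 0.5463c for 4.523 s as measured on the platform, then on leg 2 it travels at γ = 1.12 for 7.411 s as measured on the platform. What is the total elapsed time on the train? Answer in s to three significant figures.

τ = 10.4 s

Leg 1: γ = 1/√(1 − 0.5463²) = 1/√0.7016 = 1.194; τ_1 = 4.523/1.194 = 3.788 s.
Leg 2: γ = 1.12; τ_2 = 7.411/1.120 = 6.617 s.
Total: 3.788 + 6.617 s.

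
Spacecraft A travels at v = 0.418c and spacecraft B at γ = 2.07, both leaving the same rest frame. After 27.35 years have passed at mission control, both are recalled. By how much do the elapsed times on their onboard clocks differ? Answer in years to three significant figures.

|τ_A − τ_B| = 11.6 years

A: γ = 1/√(1 − 0.418²) = 1/√0.8253 = 1.101; τ_A = 27.35/1.101 = 24.85 years.
B: γ = 2.07; τ_B = 27.35/2.070 = 13.21 years.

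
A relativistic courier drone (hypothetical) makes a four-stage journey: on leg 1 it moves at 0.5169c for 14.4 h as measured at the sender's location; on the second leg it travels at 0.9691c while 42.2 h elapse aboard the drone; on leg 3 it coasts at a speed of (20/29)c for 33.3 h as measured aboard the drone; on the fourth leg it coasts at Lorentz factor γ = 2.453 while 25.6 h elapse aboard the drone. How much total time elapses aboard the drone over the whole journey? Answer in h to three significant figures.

Leg 1: γ = 1/√(1 − 0.5169²) = 1/√0.7328 = 1.168; τ_1 = 14.4/1.168 = 12.33 h.
Leg 2: 42.2 h is already measured aboard the drone.
Leg 3: 33.3 h is already measured aboard the drone.
Leg 4: 25.6 h is already measured aboard the drone.
Total: 12.33 + 42.20 + 33.30 + 25.60 h.

τ = 113 h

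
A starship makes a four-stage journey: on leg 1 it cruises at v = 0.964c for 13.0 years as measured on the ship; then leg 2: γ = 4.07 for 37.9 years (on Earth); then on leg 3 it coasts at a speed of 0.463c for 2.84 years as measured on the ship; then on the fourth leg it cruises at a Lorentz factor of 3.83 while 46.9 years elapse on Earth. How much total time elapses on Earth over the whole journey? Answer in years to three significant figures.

Leg 1: γ = 1/√(1 − 0.964²) = 1/√0.07070 = 3.761; Δt_1 = 3.761 × 13.0 = 48.89 years.
Leg 2: 37.9 years is already measured on Earth.
Leg 3: γ = 1/√(1 − 0.463²) = 1/√0.7856 = 1.128; Δt_3 = 1.128 × 2.84 = 3.204 years.
Leg 4: 46.9 years is already measured on Earth.
Total: 48.89 + 37.90 + 3.204 + 46.90 years.

Δt = 137 years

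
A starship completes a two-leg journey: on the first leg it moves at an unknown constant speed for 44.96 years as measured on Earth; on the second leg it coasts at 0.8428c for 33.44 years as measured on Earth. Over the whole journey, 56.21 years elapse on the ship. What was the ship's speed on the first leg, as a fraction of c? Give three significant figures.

Leg 1: speed unknown; τ_1 = 44.96/γ_1.
Leg 2: γ = 1/√(1 − 0.8428²) = 1/√0.2897 = 1.858; τ_2 = 33.44/1.858 = 18.00 years.
Total proper time: τ_1 + 18.00 = 56.21, so τ_1 = 56.21 − 18.00 = 38.21 years.
γ_1 = 44.96/38.21 = 1.177; β = √(1 − 1/γ²) = √0.2777.

β = 0.527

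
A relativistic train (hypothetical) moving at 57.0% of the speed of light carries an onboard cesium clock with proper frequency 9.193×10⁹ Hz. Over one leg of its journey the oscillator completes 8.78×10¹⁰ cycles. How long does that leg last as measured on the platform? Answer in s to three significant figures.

Δt = 11.6 s

β = 0.570; γ = 1/√(1 − 0.570²) = 1/√0.6751 = 1.217
Proper time for N cycles: τ = N/f = 8.78×10¹⁰/(9.193×10⁹) = 9.551×10⁰ s = 9.551 s.
Lab-frame duration Δt = γτ = 1.217 × 9.551 = 11.62 s.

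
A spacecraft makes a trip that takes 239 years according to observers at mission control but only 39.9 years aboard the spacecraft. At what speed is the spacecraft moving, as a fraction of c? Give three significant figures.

β = 0.986

The proper time is measured aboard the spacecraft (both events occur at the spacecraft's location); Δt is measured at mission control. γ = Δt/τ = 239/39.9 = 5.990.
β = √(1 − 1/γ²) = √(1 − 0.02787) = √0.9721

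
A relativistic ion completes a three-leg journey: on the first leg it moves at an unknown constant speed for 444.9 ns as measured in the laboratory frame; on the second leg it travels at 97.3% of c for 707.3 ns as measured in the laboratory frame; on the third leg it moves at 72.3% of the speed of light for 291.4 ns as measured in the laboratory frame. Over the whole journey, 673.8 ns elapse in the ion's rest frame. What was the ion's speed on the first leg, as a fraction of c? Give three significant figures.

Leg 1: speed unknown; τ_1 = 444.9/γ_1.
Leg 2: β = 0.973; γ = 1/√(1 − 0.973²) = 1/√0.05327 = 4.333; τ_2 = 707.3/4.333 = 163.2 ns.
Leg 3: β = 0.723; γ = 1/√(1 − 0.723²) = 1/√0.4773 = 1.447; τ_3 = 291.4/1.447 = 201.3 ns.
Total proper time: τ_1 + 163.2 + 201.3 = 673.8, so τ_1 = 673.8 − 364.6 = 309.2 ns.
γ_1 = 444.9/309.2 = 1.439; β = √(1 − 1/γ²) = √0.5169.

β = 0.719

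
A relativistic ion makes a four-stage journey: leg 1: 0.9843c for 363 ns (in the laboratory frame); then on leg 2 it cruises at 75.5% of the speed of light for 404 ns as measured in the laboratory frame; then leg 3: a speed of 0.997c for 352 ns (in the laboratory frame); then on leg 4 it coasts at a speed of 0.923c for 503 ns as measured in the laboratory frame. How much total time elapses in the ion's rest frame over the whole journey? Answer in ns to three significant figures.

τ = 550 ns

Leg 1: γ = 1/√(1 − 0.9843²) = 1/√0.03115 = 5.666; τ_1 = 363/5.666 = 64.07 ns.
Leg 2: β = 0.755; γ = 1/√(1 − 0.755²) = 1/√0.4300 = 1.525; τ_2 = 404/1.525 = 264.9 ns.
Leg 3: γ = 1/√(1 − 0.997²) = 1/√0.005991 = 12.92; τ_3 = 352/12.92 = 27.25 ns.
Leg 4: γ = 1/√(1 − 0.923²) = 1/√0.1481 = 2.599; τ_4 = 503/2.599 = 193.6 ns.
Total: 64.07 + 264.9 + 27.25 + 193.6 ns.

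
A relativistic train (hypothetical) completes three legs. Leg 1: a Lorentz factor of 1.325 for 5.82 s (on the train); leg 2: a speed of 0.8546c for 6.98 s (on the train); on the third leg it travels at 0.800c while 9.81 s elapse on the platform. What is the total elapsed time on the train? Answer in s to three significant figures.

τ = 18.7 s

Leg 1: 5.82 s is already measured on the train.
Leg 2: 6.98 s is already measured on the train.
Leg 3: γ = 1/√(1 − 0.800²) = 5/3 ≈ 1.667; τ_3 = 9.81/1.667 = 5.886 s.
Total: 5.820 + 6.980 + 5.886 s.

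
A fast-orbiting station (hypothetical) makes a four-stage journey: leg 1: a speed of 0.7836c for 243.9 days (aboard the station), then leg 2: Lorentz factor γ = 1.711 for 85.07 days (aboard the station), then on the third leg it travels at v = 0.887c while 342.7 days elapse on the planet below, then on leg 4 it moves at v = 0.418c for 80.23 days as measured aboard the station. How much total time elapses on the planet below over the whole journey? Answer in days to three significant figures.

Leg 1: γ = 1/√(1 − 0.7836²) = 1/√0.3860 = 1.610; Δt_1 = 1.610 × 243.9 = 392.6 days.
Leg 2: γ = 1.711; Δt_2 = 1.711 × 85.07 = 145.6 days.
Leg 3: 342.7 days is already measured on the planet below.
Leg 4: γ = 1/√(1 − 0.418²) = 1/√0.8253 = 1.101; Δt_4 = 1.101 × 80.23 = 88.32 days.
Total: 392.6 + 145.6 + 342.7 + 88.32 days.

Δt = 969 days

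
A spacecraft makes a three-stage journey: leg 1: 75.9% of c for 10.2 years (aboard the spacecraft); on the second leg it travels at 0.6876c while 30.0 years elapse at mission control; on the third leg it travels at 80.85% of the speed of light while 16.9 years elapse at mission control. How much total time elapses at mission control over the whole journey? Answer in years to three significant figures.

Leg 1: β = 0.759; γ = 1/√(1 − 0.759²) = 1/√0.4239 = 1.536; Δt_1 = 1.536 × 10.2 = 15.67 years.
Leg 2: 30.0 years is already measured at mission control.
Leg 3: 16.9 years is already measured at mission control.
Total: 15.67 + 30.00 + 16.90 years.

Δt = 62.6 years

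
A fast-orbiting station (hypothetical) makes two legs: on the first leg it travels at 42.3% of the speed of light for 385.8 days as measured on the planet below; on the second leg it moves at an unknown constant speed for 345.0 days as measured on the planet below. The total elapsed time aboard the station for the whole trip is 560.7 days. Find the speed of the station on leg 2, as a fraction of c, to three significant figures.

β = 0.791

Leg 1: β = 0.423; γ = 1/√(1 − 0.423²) = 1/√0.8211 = 1.104; τ_1 = 385.8/1.104 = 349.6 days.
Leg 2: speed unknown; τ_2 = 345.0/γ_2.
Total proper time: 349.6 + τ_2 = 560.7, so τ_2 = 560.7 − 349.6 = 211.1 days.
γ_2 = 345.0/211.1 = 1.634; β = √(1 − 1/γ²) = √0.6255.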